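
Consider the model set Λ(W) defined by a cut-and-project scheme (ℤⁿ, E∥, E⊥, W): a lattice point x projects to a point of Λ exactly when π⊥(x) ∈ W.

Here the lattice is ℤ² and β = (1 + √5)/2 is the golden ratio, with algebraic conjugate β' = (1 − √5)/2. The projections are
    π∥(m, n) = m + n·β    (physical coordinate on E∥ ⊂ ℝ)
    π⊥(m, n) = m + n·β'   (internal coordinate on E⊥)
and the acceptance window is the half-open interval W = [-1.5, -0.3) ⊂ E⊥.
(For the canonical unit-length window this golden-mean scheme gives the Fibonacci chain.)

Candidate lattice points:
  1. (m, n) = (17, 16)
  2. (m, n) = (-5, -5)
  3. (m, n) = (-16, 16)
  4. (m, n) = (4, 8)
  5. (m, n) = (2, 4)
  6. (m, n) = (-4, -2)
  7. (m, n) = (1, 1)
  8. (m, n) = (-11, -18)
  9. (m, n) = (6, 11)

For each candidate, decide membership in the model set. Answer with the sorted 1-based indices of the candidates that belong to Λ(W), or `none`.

β' = (1−√5)/2 ≈ -0.618034.
[1] lift (17,16): star map gives 7.111456; window check -1.5 ≤ 7.111456 < -0.3 is false → out
[2] lift (-5,-5): star map gives -1.909830; window check -1.5 ≤ -1.909830 < -0.3 is false → out
[3] lift (-16,16): star map gives -25.888544; window check -1.5 ≤ -25.888544 < -0.3 is false → out
[4] lift (4,8): star map gives -0.944272; window check -1.5 ≤ -0.944272 < -0.3 is true → IN Λ
[5] lift (2,4): star map gives -0.472136; window check -1.5 ≤ -0.472136 < -0.3 is true → IN Λ
[6] lift (-4,-2): star map gives -2.763932; window check -1.5 ≤ -2.763932 < -0.3 is false → out
[7] lift (1,1): star map gives 0.381966; window check -1.5 ≤ 0.381966 < -0.3 is false → out
[8] lift (-11,-18): star map gives 0.124612; window check -1.5 ≤ 0.124612 < -0.3 is false → out
[9] lift (6,11): star map gives -0.798374; window check -1.5 ≤ -0.798374 < -0.3 is true → IN Λ

4, 5, 9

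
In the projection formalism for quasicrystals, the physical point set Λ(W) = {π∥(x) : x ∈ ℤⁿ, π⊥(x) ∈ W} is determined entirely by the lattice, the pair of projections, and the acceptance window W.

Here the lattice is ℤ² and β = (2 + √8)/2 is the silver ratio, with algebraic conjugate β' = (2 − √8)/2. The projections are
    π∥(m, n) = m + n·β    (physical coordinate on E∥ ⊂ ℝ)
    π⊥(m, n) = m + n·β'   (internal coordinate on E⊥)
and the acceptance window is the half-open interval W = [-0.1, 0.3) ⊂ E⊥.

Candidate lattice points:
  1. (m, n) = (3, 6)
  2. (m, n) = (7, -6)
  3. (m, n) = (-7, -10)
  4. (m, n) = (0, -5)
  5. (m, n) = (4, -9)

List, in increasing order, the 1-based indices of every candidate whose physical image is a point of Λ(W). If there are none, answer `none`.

none

Compute β' = (2−√8)/2 = -0.414214, so π⊥(m,n) = m -0.414214·n.
#1 (3,6): internal coord 3 + (6)·β' = +0.514719; +0.514719 ∉ [-0.1, 0.3) → out
#2 (7,-6): internal coord 7 + (-6)·β' = +9.485281; +9.485281 ∉ [-0.1, 0.3) → out
#3 (-7,-10): internal coord -7 + (-10)·β' = -2.857864; -2.857864 ∉ [-0.1, 0.3) → out
#4 (0,-5): internal coord 0 + (-5)·β' = +2.071068; +2.071068 ∉ [-0.1, 0.3) → out
#5 (4,-9): internal coord 4 + (-9)·β' = +7.727922; +7.727922 ∉ [-0.1, 0.3) → out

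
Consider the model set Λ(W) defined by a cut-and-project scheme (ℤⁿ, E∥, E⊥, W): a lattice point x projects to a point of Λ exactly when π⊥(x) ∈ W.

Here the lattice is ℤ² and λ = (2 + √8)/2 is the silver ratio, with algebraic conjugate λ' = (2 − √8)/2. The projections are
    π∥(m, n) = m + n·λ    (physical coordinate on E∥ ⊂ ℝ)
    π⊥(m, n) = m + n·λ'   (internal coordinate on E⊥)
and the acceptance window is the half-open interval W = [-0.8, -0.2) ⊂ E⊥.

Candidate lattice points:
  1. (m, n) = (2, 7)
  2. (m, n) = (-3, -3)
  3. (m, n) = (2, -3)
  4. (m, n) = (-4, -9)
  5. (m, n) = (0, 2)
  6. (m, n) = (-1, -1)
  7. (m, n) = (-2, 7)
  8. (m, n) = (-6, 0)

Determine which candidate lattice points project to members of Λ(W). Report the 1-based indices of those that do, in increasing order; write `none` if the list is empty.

4, 6

Compute λ' = (2−√8)/2 = -0.41421, so π⊥(m,n) = m -0.41421·n.
[1] lift (2,7): star map gives -0.89949; window check -0.8 ≤ -0.89949 < -0.2 is false → out
[2] lift (-3,-3): star map gives -1.75736; window check -0.8 ≤ -1.75736 < -0.2 is false → out
[3] lift (2,-3): star map gives 3.24264; window check -0.8 ≤ 3.24264 < -0.2 is false → out
[4] lift (-4,-9): star map gives -0.27208; window check -0.8 ≤ -0.27208 < -0.2 is true → IN Λ
[5] lift (0,2): star map gives -0.82843; window check -0.8 ≤ -0.82843 < -0.2 is false → out
[6] lift (-1,-1): star map gives -0.58579; window check -0.8 ≤ -0.58579 < -0.2 is true → IN Λ
[7] lift (-2,7): star map gives -4.89949; window check -0.8 ≤ -4.89949 < -0.2 is false → out
[8] lift (-6,0): star map gives -6.00000; window check -0.8 ≤ -6.00000 < -0.2 is false → out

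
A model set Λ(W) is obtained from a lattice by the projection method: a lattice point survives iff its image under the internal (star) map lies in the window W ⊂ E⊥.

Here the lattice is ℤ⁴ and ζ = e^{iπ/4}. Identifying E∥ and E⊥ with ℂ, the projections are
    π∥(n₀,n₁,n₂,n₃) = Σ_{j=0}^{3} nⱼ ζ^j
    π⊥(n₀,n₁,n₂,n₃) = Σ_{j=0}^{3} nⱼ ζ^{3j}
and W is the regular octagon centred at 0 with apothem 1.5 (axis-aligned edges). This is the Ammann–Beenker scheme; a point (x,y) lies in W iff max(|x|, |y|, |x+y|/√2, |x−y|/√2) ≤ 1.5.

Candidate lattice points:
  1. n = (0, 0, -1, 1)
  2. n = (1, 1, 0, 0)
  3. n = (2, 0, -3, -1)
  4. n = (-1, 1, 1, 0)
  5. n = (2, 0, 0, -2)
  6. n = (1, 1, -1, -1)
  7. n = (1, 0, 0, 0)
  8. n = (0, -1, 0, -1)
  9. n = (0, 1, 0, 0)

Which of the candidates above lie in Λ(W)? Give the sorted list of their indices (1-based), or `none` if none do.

With ζ = e^{iπ/4} the internal vectors are ζ^0,ζ^3,ζ^6,ζ^9.
#1 (0, 0, -1, 1): internal (0.707107, 1.707107); octagon support 1.707107 vs apothem 1.5 → ∉ W
#2 (1, 1, 0, 0): internal (0.292893, 0.707107); octagon support 0.707107 vs apothem 1.5 → ∈ W
#3 (2, 0, -3, -1): internal (1.292893, 2.292893); octagon support 2.535534 vs apothem 1.5 → ∉ W
#4 (-1, 1, 1, 0): internal (-1.707107, -0.292893); octagon support 1.707107 vs apothem 1.5 → ∉ W
#5 (2, 0, 0, -2): internal (0.585786, -1.414214); octagon support 1.414214 vs apothem 1.5 → ∈ W
#6 (1, 1, -1, -1): internal (-0.414214, 1.000000); octagon support 1.000000 vs apothem 1.5 → ∈ W
#7 (1, 0, 0, 0): internal (1.000000, 0.000000); octagon support 1.000000 vs apothem 1.5 → ∈ W
#8 (0, -1, 0, -1): internal (0.000000, -1.414214); octagon support 1.414214 vs apothem 1.5 → ∈ W
#9 (0, 1, 0, 0): internal (-0.707107, 0.707107); octagon support 1.000000 vs apothem 1.5 → ∈ W

2, 5, 6, 7, 8, 9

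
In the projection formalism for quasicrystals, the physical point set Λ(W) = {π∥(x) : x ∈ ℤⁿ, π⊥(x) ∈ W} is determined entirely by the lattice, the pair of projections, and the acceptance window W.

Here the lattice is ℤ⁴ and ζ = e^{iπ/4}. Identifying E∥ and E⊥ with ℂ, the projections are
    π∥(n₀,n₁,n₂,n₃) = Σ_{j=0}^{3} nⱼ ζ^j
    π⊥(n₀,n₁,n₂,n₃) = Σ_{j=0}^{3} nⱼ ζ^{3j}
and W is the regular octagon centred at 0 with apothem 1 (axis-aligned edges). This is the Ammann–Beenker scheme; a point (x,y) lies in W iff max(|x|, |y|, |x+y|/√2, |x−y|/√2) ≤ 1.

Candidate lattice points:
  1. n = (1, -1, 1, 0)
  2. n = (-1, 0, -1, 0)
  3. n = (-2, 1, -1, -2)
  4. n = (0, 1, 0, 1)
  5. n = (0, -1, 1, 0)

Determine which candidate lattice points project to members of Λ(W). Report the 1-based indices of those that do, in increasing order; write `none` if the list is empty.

none

With ζ = e^{iπ/4} the internal vectors are ζ^0,ζ^3,ζ^6,ζ^9.
#1 (1, -1, 1, 0): internal (1.7071, -1.7071); octagon support 2.4142 vs apothem 1 → ∉ W
#2 (-1, 0, -1, 0): internal (-1.0000, 1.0000); octagon support 1.4142 vs apothem 1 → ∉ W
#3 (-2, 1, -1, -2): internal (-4.1213, 0.2929); octagon support 4.1213 vs apothem 1 → ∉ W
#4 (0, 1, 0, 1): internal (0.0000, 1.4142); octagon support 1.4142 vs apothem 1 → ∉ W
#5 (0, -1, 1, 0): internal (0.7071, -1.7071); octagon support 1.7071 vs apothem 1 → ∉ W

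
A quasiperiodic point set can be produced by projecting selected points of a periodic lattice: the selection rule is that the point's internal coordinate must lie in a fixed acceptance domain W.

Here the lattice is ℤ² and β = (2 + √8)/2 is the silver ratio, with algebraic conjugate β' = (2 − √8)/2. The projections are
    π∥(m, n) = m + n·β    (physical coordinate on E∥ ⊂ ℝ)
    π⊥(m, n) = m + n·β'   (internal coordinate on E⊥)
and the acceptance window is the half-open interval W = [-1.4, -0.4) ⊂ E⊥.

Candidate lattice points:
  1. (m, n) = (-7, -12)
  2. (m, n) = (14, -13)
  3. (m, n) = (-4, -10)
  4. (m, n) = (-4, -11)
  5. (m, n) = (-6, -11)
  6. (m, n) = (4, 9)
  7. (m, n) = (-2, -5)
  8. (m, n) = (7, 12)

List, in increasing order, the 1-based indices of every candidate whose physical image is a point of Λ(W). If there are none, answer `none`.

none

β' = (2−√8)/2 ≈ -0.414214.
candidate 1: (m,n)=(-7,-12) → π∥ = -7-12·β ≈ -35.970563, π⊥ = -7-12·β' ≈ -2.029437 ∉ [-1.4, -0.4) ⇒ out
candidate 2: (m,n)=(14,-13) → π∥ = 14-13·β ≈ -17.384776, π⊥ = 14-13·β' ≈ 19.384776 ∉ [-1.4, -0.4) ⇒ out
candidate 3: (m,n)=(-4,-10) → π∥ = -4-10·β ≈ -28.142136, π⊥ = -4-10·β' ≈ 0.142136 ∉ [-1.4, -0.4) ⇒ out
candidate 4: (m,n)=(-4,-11) → π∥ = -4-11·β ≈ -30.556349, π⊥ = -4-11·β' ≈ 0.556349 ∉ [-1.4, -0.4) ⇒ out
candidate 5: (m,n)=(-6,-11) → π∥ = -6-11·β ≈ -32.556349, π⊥ = -6-11·β' ≈ -1.443651 ∉ [-1.4, -0.4) ⇒ out
candidate 6: (m,n)=(4,9) → π∥ = 4+9·β ≈ 25.727922, π⊥ = 4+9·β' ≈ 0.272078 ∉ [-1.4, -0.4) ⇒ out
candidate 7: (m,n)=(-2,-5) → π∥ = -2-5·β ≈ -14.071068, π⊥ = -2-5·β' ≈ 0.071068 ∉ [-1.4, -0.4) ⇒ out
candidate 8: (m,n)=(7,12) → π∥ = 7+12·β ≈ 35.970563, π⊥ = 7+12·β' ≈ 2.029437 ∉ [-1.4, -0.4) ⇒ out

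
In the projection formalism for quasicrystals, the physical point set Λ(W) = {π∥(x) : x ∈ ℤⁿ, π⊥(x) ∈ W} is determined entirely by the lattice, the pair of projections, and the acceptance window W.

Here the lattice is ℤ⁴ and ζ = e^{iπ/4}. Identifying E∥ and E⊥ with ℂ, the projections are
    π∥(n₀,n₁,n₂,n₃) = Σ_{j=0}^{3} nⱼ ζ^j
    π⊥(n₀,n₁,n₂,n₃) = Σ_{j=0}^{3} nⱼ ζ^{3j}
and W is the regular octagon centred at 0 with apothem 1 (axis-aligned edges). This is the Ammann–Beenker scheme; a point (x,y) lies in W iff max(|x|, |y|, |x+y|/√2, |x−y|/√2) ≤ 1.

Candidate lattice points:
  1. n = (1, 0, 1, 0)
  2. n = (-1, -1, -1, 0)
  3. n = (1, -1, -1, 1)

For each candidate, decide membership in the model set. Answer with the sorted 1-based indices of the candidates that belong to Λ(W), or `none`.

With ζ = e^{iπ/4} the internal vectors are ζ^0,ζ^3,ζ^6,ζ^9.
#1 (1, 0, 1, 0): internal (1.000000, -1.000000); octagon support 1.414214 vs apothem 1 → ∉ W
#2 (-1, -1, -1, 0): internal (-0.292893, 0.292893); octagon support 0.414214 vs apothem 1 → ∈ W
#3 (1, -1, -1, 1): internal (2.414214, 1.000000); octagon support 2.414214 vs apothem 1 → ∉ W

2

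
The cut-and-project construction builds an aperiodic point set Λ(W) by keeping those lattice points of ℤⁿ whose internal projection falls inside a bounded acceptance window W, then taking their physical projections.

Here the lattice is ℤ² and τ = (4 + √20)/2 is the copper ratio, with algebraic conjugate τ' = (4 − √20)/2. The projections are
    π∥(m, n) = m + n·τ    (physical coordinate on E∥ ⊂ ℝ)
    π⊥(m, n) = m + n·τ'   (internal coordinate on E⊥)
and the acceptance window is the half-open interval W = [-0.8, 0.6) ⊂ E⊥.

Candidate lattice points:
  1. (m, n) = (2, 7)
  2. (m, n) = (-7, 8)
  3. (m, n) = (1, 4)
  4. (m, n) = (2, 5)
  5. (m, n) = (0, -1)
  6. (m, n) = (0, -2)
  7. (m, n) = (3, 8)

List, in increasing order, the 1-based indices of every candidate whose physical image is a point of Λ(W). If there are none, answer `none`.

τ' = (4−√20)/2 ≈ -0.23607.
#1 (2,7): internal coord 2 + (7)·τ' = +0.34752; +0.34752 ∈ [-0.8, 0.6) → IN Λ
#2 (-7,8): internal coord -7 + (8)·τ' = -8.88854; -8.88854 ∉ [-0.8, 0.6) → out
#3 (1,4): internal coord 1 + (4)·τ' = +0.05573; +0.05573 ∈ [-0.8, 0.6) → IN Λ
#4 (2,5): internal coord 2 + (5)·τ' = +0.81966; +0.81966 ∉ [-0.8, 0.6) → out
#5 (0,-1): internal coord 0 + (-1)·τ' = +0.23607; +0.23607 ∈ [-0.8, 0.6) → IN Λ
#6 (0,-2): internal coord 0 + (-2)·τ' = +0.47214; +0.47214 ∈ [-0.8, 0.6) → IN Λ
#7 (3,8): internal coord 3 + (8)·τ' = +1.11146; +1.11146 ∉ [-0.8, 0.6) → out

1, 3, 5, 6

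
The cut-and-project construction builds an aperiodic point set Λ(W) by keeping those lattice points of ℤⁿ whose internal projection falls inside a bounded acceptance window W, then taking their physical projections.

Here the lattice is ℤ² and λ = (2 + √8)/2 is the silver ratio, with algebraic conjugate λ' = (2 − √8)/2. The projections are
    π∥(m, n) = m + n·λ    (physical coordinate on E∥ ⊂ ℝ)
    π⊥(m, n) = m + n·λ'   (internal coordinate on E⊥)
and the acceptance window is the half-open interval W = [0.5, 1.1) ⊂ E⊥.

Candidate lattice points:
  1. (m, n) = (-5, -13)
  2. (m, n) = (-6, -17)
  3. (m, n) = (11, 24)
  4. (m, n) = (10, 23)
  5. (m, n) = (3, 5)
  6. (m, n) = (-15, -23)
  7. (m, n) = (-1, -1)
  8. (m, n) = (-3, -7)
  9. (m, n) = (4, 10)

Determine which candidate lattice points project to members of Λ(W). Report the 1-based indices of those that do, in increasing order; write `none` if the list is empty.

Compute λ' = (2−√8)/2 = -0.41421, so π⊥(m,n) = m -0.41421·n.
candidate 1: (m,n)=(-5,-13) → π∥ = -5-13·λ ≈ -36.38478, π⊥ = -5-13·λ' ≈ 0.38478 ∉ [0.5, 1.1) ⇒ out
candidate 2: (m,n)=(-6,-17) → π∥ = -6-17·λ ≈ -47.04163, π⊥ = -6-17·λ' ≈ 1.04163 ∈ [0.5, 1.1) ⇒ IN Λ
candidate 3: (m,n)=(11,24) → π∥ = 11+24·λ ≈ 68.94113, π⊥ = 11+24·λ' ≈ 1.05887 ∈ [0.5, 1.1) ⇒ IN Λ
candidate 4: (m,n)=(10,23) → π∥ = 10+23·λ ≈ 65.52691, π⊥ = 10+23·λ' ≈ 0.47309 ∉ [0.5, 1.1) ⇒ out
candidate 5: (m,n)=(3,5) → π∥ = 3+5·λ ≈ 15.07107, π⊥ = 3+5·λ' ≈ 0.92893 ∈ [0.5, 1.1) ⇒ IN Λ
candidate 6: (m,n)=(-15,-23) → π∥ = -15-23·λ ≈ -70.52691, π⊥ = -15-23·λ' ≈ -5.47309 ∉ [0.5, 1.1) ⇒ out
candidate 7: (m,n)=(-1,-1) → π∥ = -1-1·λ ≈ -3.41421, π⊥ = -1-1·λ' ≈ -0.58579 ∉ [0.5, 1.1) ⇒ out
candidate 8: (m,n)=(-3,-7) → π∥ = -3-7·λ ≈ -19.89949, π⊥ = -3-7·λ' ≈ -0.10051 ∉ [0.5, 1.1) ⇒ out
candidate 9: (m,n)=(4,10) → π∥ = 4+10·λ ≈ 28.14214, π⊥ = 4+10·λ' ≈ -0.14214 ∉ [0.5, 1.1) ⇒ out

2, 3, 5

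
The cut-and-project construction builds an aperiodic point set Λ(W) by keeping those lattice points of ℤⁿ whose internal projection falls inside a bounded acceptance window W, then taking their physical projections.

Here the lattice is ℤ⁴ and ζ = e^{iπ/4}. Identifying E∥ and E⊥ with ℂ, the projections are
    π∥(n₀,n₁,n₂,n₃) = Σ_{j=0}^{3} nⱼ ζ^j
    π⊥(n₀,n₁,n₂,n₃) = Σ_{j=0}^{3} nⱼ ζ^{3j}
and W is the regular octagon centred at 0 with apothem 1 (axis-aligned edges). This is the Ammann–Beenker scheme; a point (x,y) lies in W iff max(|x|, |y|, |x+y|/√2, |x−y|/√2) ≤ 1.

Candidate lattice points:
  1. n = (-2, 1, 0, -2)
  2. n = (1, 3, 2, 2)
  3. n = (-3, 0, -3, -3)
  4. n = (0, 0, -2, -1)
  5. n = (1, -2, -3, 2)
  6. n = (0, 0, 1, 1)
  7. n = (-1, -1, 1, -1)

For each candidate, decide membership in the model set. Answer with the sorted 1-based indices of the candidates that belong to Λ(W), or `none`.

6

π⊥(n) = n₀ + n₁ζ³ + n₂ζ⁶ + n₃ζ⁹ where ζ = e^{iπ/4}.
candidate 1: n = (-2, 1, 0, -2) → π⊥ ≈ (-4.1213, -0.7071); max(|x|,|y|,|x±y|/√2) = 4.1213 > 1 ⇒ ∉ W
candidate 2: n = (1, 3, 2, 2) → π⊥ ≈ (+0.2929, +1.5355); max(|x|,|y|,|x±y|/√2) = 1.5355 > 1 ⇒ ∉ W
candidate 3: n = (-3, 0, -3, -3) → π⊥ ≈ (-5.1213, +0.8787); max(|x|,|y|,|x±y|/√2) = 5.1213 > 1 ⇒ ∉ W
candidate 4: n = (0, 0, -2, -1) → π⊥ ≈ (-0.7071, +1.2929); max(|x|,|y|,|x±y|/√2) = 1.4142 > 1 ⇒ ∉ W
candidate 5: n = (1, -2, -3, 2) → π⊥ ≈ (+3.8284, +3.0000); max(|x|,|y|,|x±y|/√2) = 4.8284 > 1 ⇒ ∉ W
candidate 6: n = (0, 0, 1, 1) → π⊥ ≈ (+0.7071, -0.2929); max(|x|,|y|,|x±y|/√2) = 0.7071 ≤ 1 ⇒ ∈ W
candidate 7: n = (-1, -1, 1, -1) → π⊥ ≈ (-1.0000, -2.4142); max(|x|,|y|,|x±y|/√2) = 2.4142 > 1 ⇒ ∉ W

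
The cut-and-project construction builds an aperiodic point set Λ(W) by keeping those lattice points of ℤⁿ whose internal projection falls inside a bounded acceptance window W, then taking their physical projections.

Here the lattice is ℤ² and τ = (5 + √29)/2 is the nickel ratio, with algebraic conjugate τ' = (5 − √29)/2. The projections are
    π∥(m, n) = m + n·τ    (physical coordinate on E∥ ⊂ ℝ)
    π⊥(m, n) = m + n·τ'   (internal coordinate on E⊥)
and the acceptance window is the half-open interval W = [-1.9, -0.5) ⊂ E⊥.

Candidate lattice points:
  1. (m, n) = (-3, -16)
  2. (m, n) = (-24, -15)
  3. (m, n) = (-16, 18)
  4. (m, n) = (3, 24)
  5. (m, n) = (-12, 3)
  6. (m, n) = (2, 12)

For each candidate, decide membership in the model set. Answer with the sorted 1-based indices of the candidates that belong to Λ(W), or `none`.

τ' = (5−√29)/2 ≈ -0.19258.
#1 (-3,-16): internal coord -3 + (-16)·τ' = +0.08132; +0.08132 ∉ [-1.9, -0.5) → out
#2 (-24,-15): internal coord -24 + (-15)·τ' = -21.11126; -21.11126 ∉ [-1.9, -0.5) → out
#3 (-16,18): internal coord -16 + (18)·τ' = -19.46648; -19.46648 ∉ [-1.9, -0.5) → out
#4 (3,24): internal coord 3 + (24)·τ' = -1.62198; -1.62198 ∈ [-1.9, -0.5) → IN Λ
#5 (-12,3): internal coord -12 + (3)·τ' = -12.57775; -12.57775 ∉ [-1.9, -0.5) → out
#6 (2,12): internal coord 2 + (12)·τ' = -0.31099; -0.31099 ∉ [-1.9, -0.5) → out

4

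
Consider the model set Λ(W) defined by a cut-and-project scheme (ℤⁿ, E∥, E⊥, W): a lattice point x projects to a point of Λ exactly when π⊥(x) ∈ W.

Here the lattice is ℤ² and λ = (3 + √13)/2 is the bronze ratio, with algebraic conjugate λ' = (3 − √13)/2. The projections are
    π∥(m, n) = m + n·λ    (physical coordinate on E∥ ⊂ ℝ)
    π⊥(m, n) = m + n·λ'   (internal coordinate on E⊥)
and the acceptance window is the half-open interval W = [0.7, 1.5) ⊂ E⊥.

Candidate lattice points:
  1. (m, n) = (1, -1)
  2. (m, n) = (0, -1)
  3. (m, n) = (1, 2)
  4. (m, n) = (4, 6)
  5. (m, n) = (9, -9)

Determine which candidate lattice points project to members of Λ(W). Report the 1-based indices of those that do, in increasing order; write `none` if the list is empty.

Compute λ' = (3−√13)/2 = -0.3028, so π⊥(m,n) = m -0.3028·n.
[1] lift (1,-1): star map gives 1.3028; window check 0.7 ≤ 1.3028 < 1.5 is true → IN Λ
[2] lift (0,-1): star map gives 0.3028; window check 0.7 ≤ 0.3028 < 1.5 is false → out
[3] lift (1,2): star map gives 0.3944; window check 0.7 ≤ 0.3944 < 1.5 is false → out
[4] lift (4,6): star map gives 2.1833; window check 0.7 ≤ 2.1833 < 1.5 is false → out
[5] lift (9,-9): star map gives 11.7250; window check 0.7 ≤ 11.7250 < 1.5 is false → out

1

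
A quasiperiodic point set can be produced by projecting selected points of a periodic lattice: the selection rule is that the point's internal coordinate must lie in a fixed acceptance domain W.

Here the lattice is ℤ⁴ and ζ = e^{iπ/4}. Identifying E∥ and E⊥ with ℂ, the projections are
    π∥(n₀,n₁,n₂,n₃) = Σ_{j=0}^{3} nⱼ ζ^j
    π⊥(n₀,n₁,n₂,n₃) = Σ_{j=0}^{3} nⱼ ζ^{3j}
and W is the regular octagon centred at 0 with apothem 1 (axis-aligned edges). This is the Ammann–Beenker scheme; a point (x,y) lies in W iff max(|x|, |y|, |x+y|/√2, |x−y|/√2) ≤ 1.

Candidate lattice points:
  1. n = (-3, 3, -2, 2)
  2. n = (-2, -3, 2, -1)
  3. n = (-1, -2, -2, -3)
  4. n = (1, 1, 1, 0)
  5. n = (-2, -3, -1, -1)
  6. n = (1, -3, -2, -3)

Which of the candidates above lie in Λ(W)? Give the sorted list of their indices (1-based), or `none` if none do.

π⊥(n) = n₀ + n₁ζ³ + n₂ζ⁶ + n₃ζ⁹ where ζ = e^{iπ/4}.
candidate 1: n = (-3, 3, -2, 2) → π⊥ ≈ (-3.7071, +5.5355); max(|x|,|y|,|x±y|/√2) = 6.5355 > 1 ⇒ ∉ W
candidate 2: n = (-2, -3, 2, -1) → π⊥ ≈ (-0.5858, -4.8284); max(|x|,|y|,|x±y|/√2) = 4.8284 > 1 ⇒ ∉ W
candidate 3: n = (-1, -2, -2, -3) → π⊥ ≈ (-1.7071, -1.5355); max(|x|,|y|,|x±y|/√2) = 2.2929 > 1 ⇒ ∉ W
candidate 4: n = (1, 1, 1, 0) → π⊥ ≈ (+0.2929, -0.2929); max(|x|,|y|,|x±y|/√2) = 0.4142 ≤ 1 ⇒ ∈ W
candidate 5: n = (-2, -3, -1, -1) → π⊥ ≈ (-0.5858, -1.8284); max(|x|,|y|,|x±y|/√2) = 1.8284 > 1 ⇒ ∉ W
candidate 6: n = (1, -3, -2, -3) → π⊥ ≈ (+1.0000, -2.2426); max(|x|,|y|,|x±y|/√2) = 2.2929 > 1 ⇒ ∉ W

4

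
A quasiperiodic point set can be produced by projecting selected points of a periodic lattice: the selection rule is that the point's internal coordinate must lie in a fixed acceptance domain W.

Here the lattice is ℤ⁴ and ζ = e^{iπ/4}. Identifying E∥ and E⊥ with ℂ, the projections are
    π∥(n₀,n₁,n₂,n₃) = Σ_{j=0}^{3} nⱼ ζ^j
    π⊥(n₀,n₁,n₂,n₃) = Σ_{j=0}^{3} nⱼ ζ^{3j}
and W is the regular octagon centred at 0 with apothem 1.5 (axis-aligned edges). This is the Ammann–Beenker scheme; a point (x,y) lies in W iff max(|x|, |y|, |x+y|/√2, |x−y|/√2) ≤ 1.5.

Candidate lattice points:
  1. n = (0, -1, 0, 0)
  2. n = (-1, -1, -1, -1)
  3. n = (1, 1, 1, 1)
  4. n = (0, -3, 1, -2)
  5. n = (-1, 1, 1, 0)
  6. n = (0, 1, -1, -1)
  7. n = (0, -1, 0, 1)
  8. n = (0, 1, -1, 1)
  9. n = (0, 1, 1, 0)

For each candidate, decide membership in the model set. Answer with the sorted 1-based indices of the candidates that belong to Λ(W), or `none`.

1, 2, 3, 7, 9

Internal map: ζ^{3j} for j=0..3 gives (1,0), (−√2/2,√2/2), (0,−1), (√2/2,√2/2).
#1 (0, -1, 0, 0): internal (0.7071, -0.7071); octagon support 1.0000 vs apothem 1.5 → ∈ W
#2 (-1, -1, -1, -1): internal (-1.0000, -0.4142); octagon support 1.0000 vs apothem 1.5 → ∈ W
#3 (1, 1, 1, 1): internal (1.0000, 0.4142); octagon support 1.0000 vs apothem 1.5 → ∈ W
#4 (0, -3, 1, -2): internal (0.7071, -4.5355); octagon support 4.5355 vs apothem 1.5 → ∉ W
#5 (-1, 1, 1, 0): internal (-1.7071, -0.2929); octagon support 1.7071 vs apothem 1.5 → ∉ W
#6 (0, 1, -1, -1): internal (-1.4142, 1.0000); octagon support 1.7071 vs apothem 1.5 → ∉ W
#7 (0, -1, 0, 1): internal (1.4142, 0.0000); octagon support 1.4142 vs apothem 1.5 → ∈ W
#8 (0, 1, -1, 1): internal (0.0000, 2.4142); octagon support 2.4142 vs apothem 1.5 → ∉ W
#9 (0, 1, 1, 0): internal (-0.7071, -0.2929); octagon support 0.7071 vs apothem 1.5 → ∈ W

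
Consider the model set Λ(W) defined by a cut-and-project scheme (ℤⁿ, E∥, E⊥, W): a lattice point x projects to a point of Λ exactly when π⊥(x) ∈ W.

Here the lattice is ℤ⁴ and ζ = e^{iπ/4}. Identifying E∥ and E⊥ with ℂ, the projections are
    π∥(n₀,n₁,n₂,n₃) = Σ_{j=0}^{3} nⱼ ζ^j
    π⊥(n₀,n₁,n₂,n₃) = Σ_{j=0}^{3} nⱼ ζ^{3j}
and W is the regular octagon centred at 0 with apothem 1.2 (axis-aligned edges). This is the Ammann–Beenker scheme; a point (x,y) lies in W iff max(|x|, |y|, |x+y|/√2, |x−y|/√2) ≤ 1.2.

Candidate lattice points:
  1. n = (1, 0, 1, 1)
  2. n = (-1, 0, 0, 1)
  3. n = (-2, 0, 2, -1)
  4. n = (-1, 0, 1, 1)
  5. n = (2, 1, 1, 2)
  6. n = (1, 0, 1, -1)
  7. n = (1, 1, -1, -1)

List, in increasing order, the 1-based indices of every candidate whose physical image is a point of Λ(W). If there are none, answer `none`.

2, 4, 7

With ζ = e^{iπ/4} the internal vectors are ζ^0,ζ^3,ζ^6,ζ^9.
candidate 1: n = (1, 0, 1, 1) → π⊥ ≈ (+1.7071, -0.2929); max(|x|,|y|,|x±y|/√2) = 1.7071 > 1.2 ⇒ ∉ W
candidate 2: n = (-1, 0, 0, 1) → π⊥ ≈ (-0.2929, +0.7071); max(|x|,|y|,|x±y|/√2) = 0.7071 ≤ 1.2 ⇒ ∈ W
candidate 3: n = (-2, 0, 2, -1) → π⊥ ≈ (-2.7071, -2.7071); max(|x|,|y|,|x±y|/√2) = 3.8284 > 1.2 ⇒ ∉ W
candidate 4: n = (-1, 0, 1, 1) → π⊥ ≈ (-0.2929, -0.2929); max(|x|,|y|,|x±y|/√2) = 0.4142 ≤ 1.2 ⇒ ∈ W
candidate 5: n = (2, 1, 1, 2) → π⊥ ≈ (+2.7071, +1.1213); max(|x|,|y|,|x±y|/√2) = 2.7071 > 1.2 ⇒ ∉ W
candidate 6: n = (1, 0, 1, -1) → π⊥ ≈ (+0.2929, -1.7071); max(|x|,|y|,|x±y|/√2) = 1.7071 > 1.2 ⇒ ∉ W
candidate 7: n = (1, 1, -1, -1) → π⊥ ≈ (-0.4142, +1.0000); max(|x|,|y|,|x±y|/√2) = 1.0000 ≤ 1.2 ⇒ ∈ W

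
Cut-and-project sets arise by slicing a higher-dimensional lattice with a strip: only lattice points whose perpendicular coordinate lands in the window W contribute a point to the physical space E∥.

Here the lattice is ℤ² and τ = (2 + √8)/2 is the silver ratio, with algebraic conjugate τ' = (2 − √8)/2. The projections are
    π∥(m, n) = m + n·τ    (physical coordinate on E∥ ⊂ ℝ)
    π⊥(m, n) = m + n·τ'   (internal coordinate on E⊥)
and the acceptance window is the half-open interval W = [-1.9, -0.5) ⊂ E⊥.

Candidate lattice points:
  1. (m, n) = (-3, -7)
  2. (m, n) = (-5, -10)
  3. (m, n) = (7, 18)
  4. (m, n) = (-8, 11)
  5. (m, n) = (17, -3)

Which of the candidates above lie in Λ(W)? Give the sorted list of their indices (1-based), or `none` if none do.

2

τ' = (2−√8)/2 ≈ -0.41421.
candidate 1: (m,n)=(-3,-7) → π∥ = -3-7·τ ≈ -19.89949, π⊥ = -3-7·τ' ≈ -0.10051 ∉ [-1.9, -0.5) ⇒ out
candidate 2: (m,n)=(-5,-10) → π∥ = -5-10·τ ≈ -29.14214, π⊥ = -5-10·τ' ≈ -0.85786 ∈ [-1.9, -0.5) ⇒ IN Λ
candidate 3: (m,n)=(7,18) → π∥ = 7+18·τ ≈ 50.45584, π⊥ = 7+18·τ' ≈ -0.45584 ∉ [-1.9, -0.5) ⇒ out
candidate 4: (m,n)=(-8,11) → π∥ = -8+11·τ ≈ 18.55635, π⊥ = -8+11·τ' ≈ -12.55635 ∉ [-1.9, -0.5) ⇒ out
candidate 5: (m,n)=(17,-3) → π∥ = 17-3·τ ≈ 9.75736, π⊥ = 17-3·τ' ≈ 18.24264 ∉ [-1.9, -0.5) ⇒ out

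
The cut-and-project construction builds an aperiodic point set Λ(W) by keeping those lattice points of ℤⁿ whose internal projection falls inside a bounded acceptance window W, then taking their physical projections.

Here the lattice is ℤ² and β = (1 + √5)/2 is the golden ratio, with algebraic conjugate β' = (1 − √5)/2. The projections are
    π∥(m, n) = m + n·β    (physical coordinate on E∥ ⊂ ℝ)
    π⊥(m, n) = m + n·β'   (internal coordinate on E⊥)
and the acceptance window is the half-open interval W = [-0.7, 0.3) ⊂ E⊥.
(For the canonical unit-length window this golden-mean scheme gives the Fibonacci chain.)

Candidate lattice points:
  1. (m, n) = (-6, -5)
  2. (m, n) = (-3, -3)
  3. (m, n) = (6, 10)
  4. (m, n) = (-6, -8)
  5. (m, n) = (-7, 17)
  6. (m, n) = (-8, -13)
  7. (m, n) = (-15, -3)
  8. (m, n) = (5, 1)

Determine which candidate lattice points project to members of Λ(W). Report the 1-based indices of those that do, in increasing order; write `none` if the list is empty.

Compute β' = (1−√5)/2 = -0.61803, so π⊥(m,n) = m -0.61803·n.
#1 (-6,-5): internal coord -6 + (-5)·β' = -2.90983; -2.90983 ∉ [-0.7, 0.3) → out
#2 (-3,-3): internal coord -3 + (-3)·β' = -1.14590; -1.14590 ∉ [-0.7, 0.3) → out
#3 (6,10): internal coord 6 + (10)·β' = -0.18034; -0.18034 ∈ [-0.7, 0.3) → IN Λ
#4 (-6,-8): internal coord -6 + (-8)·β' = -1.05573; -1.05573 ∉ [-0.7, 0.3) → out
#5 (-7,17): internal coord -7 + (17)·β' = -17.50658; -17.50658 ∉ [-0.7, 0.3) → out
#6 (-8,-13): internal coord -8 + (-13)·β' = +0.03444; +0.03444 ∈ [-0.7, 0.3) → IN Λ
#7 (-15,-3): internal coord -15 + (-3)·β' = -13.14590; -13.14590 ∉ [-0.7, 0.3) → out
#8 (5,1): internal coord 5 + (1)·β' = +4.38197; +4.38197 ∉ [-0.7, 0.3) → out

3, 6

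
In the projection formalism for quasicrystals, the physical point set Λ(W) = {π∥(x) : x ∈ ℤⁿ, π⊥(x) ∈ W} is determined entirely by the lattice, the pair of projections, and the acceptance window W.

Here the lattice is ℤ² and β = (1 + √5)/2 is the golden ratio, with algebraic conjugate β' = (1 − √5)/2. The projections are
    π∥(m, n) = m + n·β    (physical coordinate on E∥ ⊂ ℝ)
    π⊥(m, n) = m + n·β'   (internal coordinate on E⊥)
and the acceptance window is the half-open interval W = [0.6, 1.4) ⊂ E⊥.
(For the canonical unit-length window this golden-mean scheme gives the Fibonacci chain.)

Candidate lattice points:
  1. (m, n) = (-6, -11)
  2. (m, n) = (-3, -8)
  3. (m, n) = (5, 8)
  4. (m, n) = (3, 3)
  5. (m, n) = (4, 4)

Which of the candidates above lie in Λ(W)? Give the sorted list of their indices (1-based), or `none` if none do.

Numerically β ≈ 1.6180 and β' = −1/β ≈ -0.6180.
[1] lift (-6,-11): star map gives 0.7984; window check 0.6 ≤ 0.7984 < 1.4 is true → IN Λ
[2] lift (-3,-8): star map gives 1.9443; window check 0.6 ≤ 1.9443 < 1.4 is false → out
[3] lift (5,8): star map gives 0.0557; window check 0.6 ≤ 0.0557 < 1.4 is false → out
[4] lift (3,3): star map gives 1.1459; window check 0.6 ≤ 1.1459 < 1.4 is true → IN Λ
[5] lift (4,4): star map gives 1.5279; window check 0.6 ≤ 1.5279 < 1.4 is false → out

1, 4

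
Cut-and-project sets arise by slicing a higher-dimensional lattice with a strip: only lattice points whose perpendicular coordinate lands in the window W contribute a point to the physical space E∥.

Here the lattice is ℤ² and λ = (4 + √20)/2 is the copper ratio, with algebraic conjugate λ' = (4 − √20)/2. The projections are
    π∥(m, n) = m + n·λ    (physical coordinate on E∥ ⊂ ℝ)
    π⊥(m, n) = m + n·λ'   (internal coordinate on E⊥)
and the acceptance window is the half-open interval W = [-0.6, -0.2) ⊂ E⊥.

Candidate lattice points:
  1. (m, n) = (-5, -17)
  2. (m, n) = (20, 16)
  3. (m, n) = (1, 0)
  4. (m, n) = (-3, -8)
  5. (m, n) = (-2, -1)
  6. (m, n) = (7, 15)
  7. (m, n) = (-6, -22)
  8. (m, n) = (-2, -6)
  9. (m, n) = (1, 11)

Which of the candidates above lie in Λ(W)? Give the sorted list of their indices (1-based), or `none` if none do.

λ' = (4−√20)/2 ≈ -0.2361.
candidate 1: (m,n)=(-5,-17) → π∥ = -5-17·λ ≈ -77.0132, π⊥ = -5-17·λ' ≈ -0.9868 ∉ [-0.6, -0.2) ⇒ out
candidate 2: (m,n)=(20,16) → π∥ = 20+16·λ ≈ 87.7771, π⊥ = 20+16·λ' ≈ 16.2229 ∉ [-0.6, -0.2) ⇒ out
candidate 3: (m,n)=(1,0) → π∥ = 1+0·λ ≈ 1.0000, π⊥ = 1+0·λ' ≈ 1.0000 ∉ [-0.6, -0.2) ⇒ out
candidate 4: (m,n)=(-3,-8) → π∥ = -3-8·λ ≈ -36.8885, π⊥ = -3-8·λ' ≈ -1.1115 ∉ [-0.6, -0.2) ⇒ out
candidate 5: (m,n)=(-2,-1) → π∥ = -2-1·λ ≈ -6.2361, π⊥ = -2-1·λ' ≈ -1.7639 ∉ [-0.6, -0.2) ⇒ out
candidate 6: (m,n)=(7,15) → π∥ = 7+15·λ ≈ 70.5410, π⊥ = 7+15·λ' ≈ 3.4590 ∉ [-0.6, -0.2) ⇒ out
candidate 7: (m,n)=(-6,-22) → π∥ = -6-22·λ ≈ -99.1935, π⊥ = -6-22·λ' ≈ -0.8065 ∉ [-0.6, -0.2) ⇒ out
candidate 8: (m,n)=(-2,-6) → π∥ = -2-6·λ ≈ -27.4164, π⊥ = -2-6·λ' ≈ -0.5836 ∈ [-0.6, -0.2) ⇒ IN Λ
candidate 9: (m,n)=(1,11) → π∥ = 1+11·λ ≈ 47.5967, π⊥ = 1+11·λ' ≈ -1.5967 ∉ [-0.6, -0.2) ⇒ out

8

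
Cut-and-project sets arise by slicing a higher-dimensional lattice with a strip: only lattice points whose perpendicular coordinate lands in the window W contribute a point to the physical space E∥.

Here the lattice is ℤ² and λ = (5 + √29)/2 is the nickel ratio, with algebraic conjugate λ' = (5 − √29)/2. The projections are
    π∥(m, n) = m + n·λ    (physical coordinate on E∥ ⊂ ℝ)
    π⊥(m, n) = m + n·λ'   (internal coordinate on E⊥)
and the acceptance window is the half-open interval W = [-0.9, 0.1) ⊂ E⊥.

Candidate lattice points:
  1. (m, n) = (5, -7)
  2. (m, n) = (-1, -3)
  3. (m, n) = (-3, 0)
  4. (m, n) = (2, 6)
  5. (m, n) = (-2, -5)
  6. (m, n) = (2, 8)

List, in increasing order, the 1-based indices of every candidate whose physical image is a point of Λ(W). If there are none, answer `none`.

Compute λ' = (5−√29)/2 = -0.1926, so π⊥(m,n) = m -0.1926·n.
#1 (5,-7): internal coord 5 + (-7)·λ' = +6.3481; +6.3481 ∉ [-0.9, 0.1) → out
#2 (-1,-3): internal coord -1 + (-3)·λ' = -0.4223; -0.4223 ∈ [-0.9, 0.1) → IN Λ
#3 (-3,0): internal coord -3 + (0)·λ' = -3.0000; -3.0000 ∉ [-0.9, 0.1) → out
#4 (2,6): internal coord 2 + (6)·λ' = +0.8445; +0.8445 ∉ [-0.9, 0.1) → out
#5 (-2,-5): internal coord -2 + (-5)·λ' = -1.0371; -1.0371 ∉ [-0.9, 0.1) → out
#6 (2,8): internal coord 2 + (8)·λ' = +0.4593; +0.4593 ∉ [-0.9, 0.1) → out

2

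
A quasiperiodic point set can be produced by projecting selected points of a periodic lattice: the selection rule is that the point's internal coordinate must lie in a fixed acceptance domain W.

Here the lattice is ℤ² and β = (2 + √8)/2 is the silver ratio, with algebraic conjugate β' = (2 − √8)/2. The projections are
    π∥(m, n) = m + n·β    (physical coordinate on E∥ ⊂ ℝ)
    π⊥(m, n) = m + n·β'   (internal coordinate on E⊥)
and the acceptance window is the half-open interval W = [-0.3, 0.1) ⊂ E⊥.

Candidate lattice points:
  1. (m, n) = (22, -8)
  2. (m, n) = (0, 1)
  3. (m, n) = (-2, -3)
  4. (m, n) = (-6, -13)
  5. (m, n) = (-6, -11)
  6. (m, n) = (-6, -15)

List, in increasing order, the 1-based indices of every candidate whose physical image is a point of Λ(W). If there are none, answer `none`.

β' = (2−√8)/2 ≈ -0.414214.
[1] lift (22,-8): star map gives 25.313708; window check -0.3 ≤ 25.313708 < 0.1 is false → out
[2] lift (0,1): star map gives -0.414214; window check -0.3 ≤ -0.414214 < 0.1 is false → out
[3] lift (-2,-3): star map gives -0.757359; window check -0.3 ≤ -0.757359 < 0.1 is false → out
[4] lift (-6,-13): star map gives -0.615224; window check -0.3 ≤ -0.615224 < 0.1 is false → out
[5] lift (-6,-11): star map gives -1.443651; window check -0.3 ≤ -1.443651 < 0.1 is false → out
[6] lift (-6,-15): star map gives 0.213203; window check -0.3 ≤ 0.213203 < 0.1 is false → out

none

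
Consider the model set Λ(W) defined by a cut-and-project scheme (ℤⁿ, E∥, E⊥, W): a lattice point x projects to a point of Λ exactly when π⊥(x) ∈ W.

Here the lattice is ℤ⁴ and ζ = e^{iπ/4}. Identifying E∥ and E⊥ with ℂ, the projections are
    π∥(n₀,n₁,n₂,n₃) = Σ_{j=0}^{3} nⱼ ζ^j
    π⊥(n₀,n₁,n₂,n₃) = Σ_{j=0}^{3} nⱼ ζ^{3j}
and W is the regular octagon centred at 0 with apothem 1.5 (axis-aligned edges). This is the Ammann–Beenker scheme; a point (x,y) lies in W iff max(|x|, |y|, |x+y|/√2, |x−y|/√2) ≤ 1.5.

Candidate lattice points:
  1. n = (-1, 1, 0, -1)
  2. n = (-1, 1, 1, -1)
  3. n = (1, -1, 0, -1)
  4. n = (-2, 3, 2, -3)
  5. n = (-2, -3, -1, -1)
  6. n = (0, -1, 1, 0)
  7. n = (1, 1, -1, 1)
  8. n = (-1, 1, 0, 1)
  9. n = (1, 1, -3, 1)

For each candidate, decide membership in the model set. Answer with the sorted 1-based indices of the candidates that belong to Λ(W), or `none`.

none

With ζ = e^{iπ/4} the internal vectors are ζ^0,ζ^3,ζ^6,ζ^9.
#1 (-1, 1, 0, -1): internal (-2.414214, 0.000000); octagon support 2.414214 vs apothem 1.5 → ∉ W
#2 (-1, 1, 1, -1): internal (-2.414214, -1.000000); octagon support 2.414214 vs apothem 1.5 → ∉ W
#3 (1, -1, 0, -1): internal (1.000000, -1.414214); octagon support 1.707107 vs apothem 1.5 → ∉ W
#4 (-2, 3, 2, -3): internal (-6.242641, -2.000000); octagon support 6.242641 vs apothem 1.5 → ∉ W
#5 (-2, -3, -1, -1): internal (-0.585786, -1.828427); octagon support 1.828427 vs apothem 1.5 → ∉ W
#6 (0, -1, 1, 0): internal (0.707107, -1.707107); octagon support 1.707107 vs apothem 1.5 → ∉ W
#7 (1, 1, -1, 1): internal (1.000000, 2.414214); octagon support 2.414214 vs apothem 1.5 → ∉ W
#8 (-1, 1, 0, 1): internal (-1.000000, 1.414214); octagon support 1.707107 vs apothem 1.5 → ∉ W
#9 (1, 1, -3, 1): internal (1.000000, 4.414214); octagon support 4.414214 vs apothem 1.5 → ∉ W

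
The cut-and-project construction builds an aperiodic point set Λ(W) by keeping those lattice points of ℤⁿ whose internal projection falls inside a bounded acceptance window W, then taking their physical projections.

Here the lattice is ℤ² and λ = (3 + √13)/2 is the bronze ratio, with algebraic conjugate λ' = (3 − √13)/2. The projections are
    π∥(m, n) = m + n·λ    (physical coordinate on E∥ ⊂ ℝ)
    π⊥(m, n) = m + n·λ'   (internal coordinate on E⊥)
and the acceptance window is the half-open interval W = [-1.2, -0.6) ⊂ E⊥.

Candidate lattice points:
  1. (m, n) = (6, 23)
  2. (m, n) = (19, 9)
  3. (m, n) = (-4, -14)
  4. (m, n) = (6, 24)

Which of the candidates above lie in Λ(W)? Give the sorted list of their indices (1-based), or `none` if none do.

Numerically λ ≈ 3.3028 and λ' = −1/λ ≈ -0.3028.
[1] lift (6,23): star map gives -0.9638; window check -1.2 ≤ -0.9638 < -0.6 is true → IN Λ
[2] lift (19,9): star map gives 16.2750; window check -1.2 ≤ 16.2750 < -0.6 is false → out
[3] lift (-4,-14): star map gives 0.2389; window check -1.2 ≤ 0.2389 < -0.6 is false → out
[4] lift (6,24): star map gives -1.2666; window check -1.2 ≤ -1.2666 < -0.6 is false → out

1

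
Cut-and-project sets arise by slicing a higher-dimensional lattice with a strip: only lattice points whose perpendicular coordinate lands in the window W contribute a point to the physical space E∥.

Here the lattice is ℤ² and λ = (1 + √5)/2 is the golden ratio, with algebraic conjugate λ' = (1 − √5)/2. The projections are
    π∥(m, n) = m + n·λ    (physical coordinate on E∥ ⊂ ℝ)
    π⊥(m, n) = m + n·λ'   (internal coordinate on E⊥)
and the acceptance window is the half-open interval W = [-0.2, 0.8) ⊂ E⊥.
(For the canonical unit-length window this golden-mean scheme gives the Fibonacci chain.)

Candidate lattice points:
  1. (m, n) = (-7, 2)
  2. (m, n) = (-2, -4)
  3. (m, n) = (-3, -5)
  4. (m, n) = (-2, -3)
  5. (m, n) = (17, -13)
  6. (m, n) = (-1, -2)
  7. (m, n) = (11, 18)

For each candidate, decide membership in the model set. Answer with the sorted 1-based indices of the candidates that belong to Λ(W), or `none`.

2, 3, 4, 6, 7

λ' = (1−√5)/2 ≈ -0.6180.
candidate 1: (m,n)=(-7,2) → π∥ = -7+2·λ ≈ -3.7639, π⊥ = -7+2·λ' ≈ -8.2361 ∉ [-0.2, 0.8) ⇒ out
candidate 2: (m,n)=(-2,-4) → π∥ = -2-4·λ ≈ -8.4721, π⊥ = -2-4·λ' ≈ 0.4721 ∈ [-0.2, 0.8) ⇒ IN Λ
candidate 3: (m,n)=(-3,-5) → π∥ = -3-5·λ ≈ -11.0902, π⊥ = -3-5·λ' ≈ 0.0902 ∈ [-0.2, 0.8) ⇒ IN Λ
candidate 4: (m,n)=(-2,-3) → π∥ = -2-3·λ ≈ -6.8541, π⊥ = -2-3·λ' ≈ -0.1459 ∈ [-0.2, 0.8) ⇒ IN Λ
candidate 5: (m,n)=(17,-13) → π∥ = 17-13·λ ≈ -4.0344, π⊥ = 17-13·λ' ≈ 25.0344 ∉ [-0.2, 0.8) ⇒ out
candidate 6: (m,n)=(-1,-2) → π∥ = -1-2·λ ≈ -4.2361, π⊥ = -1-2·λ' ≈ 0.2361 ∈ [-0.2, 0.8) ⇒ IN Λ
candidate 7: (m,n)=(11,18) → π∥ = 11+18·λ ≈ 40.1246, π⊥ = 11+18·λ' ≈ -0.1246 ∈ [-0.2, 0.8) ⇒ IN Λ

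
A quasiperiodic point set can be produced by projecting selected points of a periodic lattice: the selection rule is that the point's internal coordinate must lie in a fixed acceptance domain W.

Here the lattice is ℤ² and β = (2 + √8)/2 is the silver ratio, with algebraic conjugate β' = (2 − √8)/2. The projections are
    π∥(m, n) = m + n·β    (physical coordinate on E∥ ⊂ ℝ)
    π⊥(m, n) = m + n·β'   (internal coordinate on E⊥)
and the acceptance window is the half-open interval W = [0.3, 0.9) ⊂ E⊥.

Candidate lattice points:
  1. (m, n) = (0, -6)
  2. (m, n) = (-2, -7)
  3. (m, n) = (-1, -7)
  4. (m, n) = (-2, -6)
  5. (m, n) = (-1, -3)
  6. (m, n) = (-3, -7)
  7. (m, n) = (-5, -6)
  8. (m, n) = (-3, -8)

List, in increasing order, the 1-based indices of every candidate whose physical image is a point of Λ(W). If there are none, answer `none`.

β' = (2−√8)/2 ≈ -0.4142.
candidate 1: (m,n)=(0,-6) → π∥ = 0-6·β ≈ -14.4853, π⊥ = 0-6·β' ≈ 2.4853 ∉ [0.3, 0.9) ⇒ out
candidate 2: (m,n)=(-2,-7) → π∥ = -2-7·β ≈ -18.8995, π⊥ = -2-7·β' ≈ 0.8995 ∈ [0.3, 0.9) ⇒ IN Λ
candidate 3: (m,n)=(-1,-7) → π∥ = -1-7·β ≈ -17.8995, π⊥ = -1-7·β' ≈ 1.8995 ∉ [0.3, 0.9) ⇒ out
candidate 4: (m,n)=(-2,-6) → π∥ = -2-6·β ≈ -16.4853, π⊥ = -2-6·β' ≈ 0.4853 ∈ [0.3, 0.9) ⇒ IN Λ
candidate 5: (m,n)=(-1,-3) → π∥ = -1-3·β ≈ -8.2426, π⊥ = -1-3·β' ≈ 0.2426 ∉ [0.3, 0.9) ⇒ out
candidate 6: (m,n)=(-3,-7) → π∥ = -3-7·β ≈ -19.8995, π⊥ = -3-7·β' ≈ -0.1005 ∉ [0.3, 0.9) ⇒ out
candidate 7: (m,n)=(-5,-6) → π∥ = -5-6·β ≈ -19.4853, π⊥ = -5-6·β' ≈ -2.5147 ∉ [0.3, 0.9) ⇒ out
candidate 8: (m,n)=(-3,-8) → π∥ = -3-8·β ≈ -22.3137, π⊥ = -3-8·β' ≈ 0.3137 ∈ [0.3, 0.9) ⇒ IN Λ

2, 4, 8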